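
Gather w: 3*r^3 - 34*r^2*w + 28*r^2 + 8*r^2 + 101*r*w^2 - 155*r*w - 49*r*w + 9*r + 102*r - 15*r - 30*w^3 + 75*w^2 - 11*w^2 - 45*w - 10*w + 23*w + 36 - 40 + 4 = 3*r^3 + 36*r^2 + 96*r - 30*w^3 + w^2*(101*r + 64) + w*(-34*r^2 - 204*r - 32)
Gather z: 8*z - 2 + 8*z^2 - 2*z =8*z^2 + 6*z - 2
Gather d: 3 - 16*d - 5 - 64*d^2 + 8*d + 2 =-64*d^2 - 8*d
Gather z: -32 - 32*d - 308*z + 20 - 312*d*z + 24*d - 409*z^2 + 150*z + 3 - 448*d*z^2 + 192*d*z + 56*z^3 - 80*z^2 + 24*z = -8*d + 56*z^3 + z^2*(-448*d - 489) + z*(-120*d - 134) - 9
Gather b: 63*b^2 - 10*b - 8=63*b^2 - 10*b - 8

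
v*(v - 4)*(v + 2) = v^3 - 2*v^2 - 8*v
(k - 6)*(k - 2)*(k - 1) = k^3 - 9*k^2 + 20*k - 12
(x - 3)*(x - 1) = x^2 - 4*x + 3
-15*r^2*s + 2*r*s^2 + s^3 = s*(-3*r + s)*(5*r + s)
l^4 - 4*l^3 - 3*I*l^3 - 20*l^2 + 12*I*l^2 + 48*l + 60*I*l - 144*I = (l - 6)*(l - 2)*(l + 4)*(l - 3*I)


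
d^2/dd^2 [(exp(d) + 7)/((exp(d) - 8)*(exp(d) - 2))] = (exp(4*d) + 38*exp(3*d) - 306*exp(2*d) + 412*exp(d) + 1376)*exp(d)/(exp(6*d) - 30*exp(5*d) + 348*exp(4*d) - 1960*exp(3*d) + 5568*exp(2*d) - 7680*exp(d) + 4096)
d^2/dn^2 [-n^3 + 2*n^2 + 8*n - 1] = 4 - 6*n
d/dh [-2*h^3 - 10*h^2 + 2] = 2*h*(-3*h - 10)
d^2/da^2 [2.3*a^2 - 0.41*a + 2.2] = 4.60000000000000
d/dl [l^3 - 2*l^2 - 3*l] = 3*l^2 - 4*l - 3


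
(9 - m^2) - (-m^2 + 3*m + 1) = 8 - 3*m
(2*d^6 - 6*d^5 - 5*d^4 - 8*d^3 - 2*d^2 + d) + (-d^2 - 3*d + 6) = 2*d^6 - 6*d^5 - 5*d^4 - 8*d^3 - 3*d^2 - 2*d + 6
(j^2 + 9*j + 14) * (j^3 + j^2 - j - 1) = j^5 + 10*j^4 + 22*j^3 + 4*j^2 - 23*j - 14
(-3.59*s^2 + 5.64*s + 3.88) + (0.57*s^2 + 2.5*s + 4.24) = -3.02*s^2 + 8.14*s + 8.12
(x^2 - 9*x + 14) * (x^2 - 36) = x^4 - 9*x^3 - 22*x^2 + 324*x - 504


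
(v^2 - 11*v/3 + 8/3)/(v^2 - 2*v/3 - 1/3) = (3*v - 8)/(3*v + 1)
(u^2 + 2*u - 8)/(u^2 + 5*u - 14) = (u + 4)/(u + 7)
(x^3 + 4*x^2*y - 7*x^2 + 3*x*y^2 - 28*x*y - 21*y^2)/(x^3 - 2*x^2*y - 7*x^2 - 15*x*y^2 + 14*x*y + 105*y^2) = (x + y)/(x - 5*y)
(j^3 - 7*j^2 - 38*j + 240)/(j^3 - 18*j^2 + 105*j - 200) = (j + 6)/(j - 5)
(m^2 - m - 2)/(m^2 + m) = (m - 2)/m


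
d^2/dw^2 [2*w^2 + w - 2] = 4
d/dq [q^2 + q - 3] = 2*q + 1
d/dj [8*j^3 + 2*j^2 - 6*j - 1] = 24*j^2 + 4*j - 6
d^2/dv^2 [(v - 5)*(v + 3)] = 2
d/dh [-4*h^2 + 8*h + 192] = 8 - 8*h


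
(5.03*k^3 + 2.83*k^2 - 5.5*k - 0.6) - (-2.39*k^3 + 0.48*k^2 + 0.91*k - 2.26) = 7.42*k^3 + 2.35*k^2 - 6.41*k + 1.66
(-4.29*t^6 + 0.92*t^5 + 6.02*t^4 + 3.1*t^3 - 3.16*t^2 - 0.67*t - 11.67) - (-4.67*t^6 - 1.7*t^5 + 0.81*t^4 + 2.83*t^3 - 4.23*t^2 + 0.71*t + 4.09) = 0.38*t^6 + 2.62*t^5 + 5.21*t^4 + 0.27*t^3 + 1.07*t^2 - 1.38*t - 15.76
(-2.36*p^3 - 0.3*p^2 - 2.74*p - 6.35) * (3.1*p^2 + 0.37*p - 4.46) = -7.316*p^5 - 1.8032*p^4 + 1.9206*p^3 - 19.3608*p^2 + 9.8709*p + 28.321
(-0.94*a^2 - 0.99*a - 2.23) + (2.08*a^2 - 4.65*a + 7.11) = 1.14*a^2 - 5.64*a + 4.88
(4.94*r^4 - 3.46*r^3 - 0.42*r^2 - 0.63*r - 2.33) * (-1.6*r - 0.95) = -7.904*r^5 + 0.843*r^4 + 3.959*r^3 + 1.407*r^2 + 4.3265*r + 2.2135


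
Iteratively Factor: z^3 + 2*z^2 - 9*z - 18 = (z + 2)*(z^2 - 9) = (z - 3)*(z + 2)*(z + 3)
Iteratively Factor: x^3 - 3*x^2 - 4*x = (x - 4)*(x^2 + x) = (x - 4)*(x + 1)*(x)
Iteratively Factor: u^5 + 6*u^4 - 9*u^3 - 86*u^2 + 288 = (u + 3)*(u^4 + 3*u^3 - 18*u^2 - 32*u + 96) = (u + 3)*(u + 4)*(u^3 - u^2 - 14*u + 24) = (u + 3)*(u + 4)^2*(u^2 - 5*u + 6) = (u - 2)*(u + 3)*(u + 4)^2*(u - 3)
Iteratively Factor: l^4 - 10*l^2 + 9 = (l - 1)*(l^3 + l^2 - 9*l - 9) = (l - 3)*(l - 1)*(l^2 + 4*l + 3) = (l - 3)*(l - 1)*(l + 1)*(l + 3)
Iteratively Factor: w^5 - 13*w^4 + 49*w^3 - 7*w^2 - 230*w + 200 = (w + 2)*(w^4 - 15*w^3 + 79*w^2 - 165*w + 100) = (w - 1)*(w + 2)*(w^3 - 14*w^2 + 65*w - 100) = (w - 5)*(w - 1)*(w + 2)*(w^2 - 9*w + 20) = (w - 5)^2*(w - 1)*(w + 2)*(w - 4)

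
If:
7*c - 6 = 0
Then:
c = 6/7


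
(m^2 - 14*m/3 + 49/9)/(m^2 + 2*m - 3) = (9*m^2 - 42*m + 49)/(9*(m^2 + 2*m - 3))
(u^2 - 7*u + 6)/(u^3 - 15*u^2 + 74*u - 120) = (u - 1)/(u^2 - 9*u + 20)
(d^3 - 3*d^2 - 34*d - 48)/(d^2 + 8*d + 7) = (d^3 - 3*d^2 - 34*d - 48)/(d^2 + 8*d + 7)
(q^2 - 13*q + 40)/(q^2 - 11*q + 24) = (q - 5)/(q - 3)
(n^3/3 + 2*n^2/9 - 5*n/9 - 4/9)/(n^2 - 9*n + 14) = (3*n^3 + 2*n^2 - 5*n - 4)/(9*(n^2 - 9*n + 14))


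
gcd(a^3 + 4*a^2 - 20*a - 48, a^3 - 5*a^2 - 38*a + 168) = a^2 + 2*a - 24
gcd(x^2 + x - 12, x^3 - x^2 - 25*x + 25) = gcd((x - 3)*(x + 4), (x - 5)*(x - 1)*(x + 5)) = 1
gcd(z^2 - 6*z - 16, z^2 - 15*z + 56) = z - 8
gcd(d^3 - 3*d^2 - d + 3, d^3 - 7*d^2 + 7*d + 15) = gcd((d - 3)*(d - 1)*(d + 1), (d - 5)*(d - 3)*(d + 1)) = d^2 - 2*d - 3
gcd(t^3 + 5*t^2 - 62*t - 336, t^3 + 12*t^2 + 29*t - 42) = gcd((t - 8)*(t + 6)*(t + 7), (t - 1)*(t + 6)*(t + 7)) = t^2 + 13*t + 42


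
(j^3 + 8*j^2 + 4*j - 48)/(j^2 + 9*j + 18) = (j^2 + 2*j - 8)/(j + 3)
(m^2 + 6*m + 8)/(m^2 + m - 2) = (m + 4)/(m - 1)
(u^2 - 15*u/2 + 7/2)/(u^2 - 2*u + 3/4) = 2*(u - 7)/(2*u - 3)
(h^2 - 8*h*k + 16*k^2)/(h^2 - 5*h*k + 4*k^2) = (h - 4*k)/(h - k)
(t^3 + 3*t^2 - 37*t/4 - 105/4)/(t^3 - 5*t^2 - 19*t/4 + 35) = (2*t^2 + t - 21)/(2*t^2 - 15*t + 28)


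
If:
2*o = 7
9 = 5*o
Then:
No Solution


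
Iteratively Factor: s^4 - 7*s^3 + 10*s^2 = (s)*(s^3 - 7*s^2 + 10*s) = s^2*(s^2 - 7*s + 10) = s^2*(s - 5)*(s - 2)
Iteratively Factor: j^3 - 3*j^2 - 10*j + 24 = (j - 4)*(j^2 + j - 6) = (j - 4)*(j + 3)*(j - 2)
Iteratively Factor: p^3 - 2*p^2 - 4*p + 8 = (p - 2)*(p^2 - 4) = (p - 2)*(p + 2)*(p - 2)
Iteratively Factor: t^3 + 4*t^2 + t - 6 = (t + 2)*(t^2 + 2*t - 3) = (t - 1)*(t + 2)*(t + 3)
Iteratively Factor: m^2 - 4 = (m + 2)*(m - 2)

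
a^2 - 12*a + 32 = (a - 8)*(a - 4)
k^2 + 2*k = k*(k + 2)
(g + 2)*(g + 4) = g^2 + 6*g + 8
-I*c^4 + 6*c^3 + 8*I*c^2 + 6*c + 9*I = (c - I)*(c + 3*I)^2*(-I*c + 1)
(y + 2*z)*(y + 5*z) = y^2 + 7*y*z + 10*z^2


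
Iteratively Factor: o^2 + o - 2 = (o - 1)*(o + 2)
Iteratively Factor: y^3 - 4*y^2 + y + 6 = (y - 3)*(y^2 - y - 2) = (y - 3)*(y - 2)*(y + 1)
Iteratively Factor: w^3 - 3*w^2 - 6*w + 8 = (w + 2)*(w^2 - 5*w + 4) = (w - 1)*(w + 2)*(w - 4)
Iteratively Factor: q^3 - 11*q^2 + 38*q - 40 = (q - 2)*(q^2 - 9*q + 20) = (q - 4)*(q - 2)*(q - 5)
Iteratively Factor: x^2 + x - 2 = (x + 2)*(x - 1)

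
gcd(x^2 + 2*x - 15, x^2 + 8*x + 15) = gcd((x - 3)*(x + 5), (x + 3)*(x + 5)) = x + 5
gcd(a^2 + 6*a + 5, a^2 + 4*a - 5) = a + 5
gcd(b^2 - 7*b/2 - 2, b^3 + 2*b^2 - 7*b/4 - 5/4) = b + 1/2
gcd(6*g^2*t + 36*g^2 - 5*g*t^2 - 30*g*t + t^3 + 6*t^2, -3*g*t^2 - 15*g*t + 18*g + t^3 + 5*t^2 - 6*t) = -3*g*t - 18*g + t^2 + 6*t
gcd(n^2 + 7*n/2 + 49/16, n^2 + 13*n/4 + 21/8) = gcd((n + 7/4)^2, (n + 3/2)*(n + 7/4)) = n + 7/4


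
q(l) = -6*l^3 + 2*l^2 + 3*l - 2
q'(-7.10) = -932.78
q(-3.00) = 169.00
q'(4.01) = -270.40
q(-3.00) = 169.00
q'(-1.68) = -54.52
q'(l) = -18*l^2 + 4*l + 3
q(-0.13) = -2.34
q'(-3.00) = -171.00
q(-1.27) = 9.71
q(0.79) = -1.34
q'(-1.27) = -31.11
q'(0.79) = -5.07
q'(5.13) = -450.18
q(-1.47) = 16.97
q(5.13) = -744.01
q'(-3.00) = -171.00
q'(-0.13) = 2.18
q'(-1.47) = -41.78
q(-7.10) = 2224.99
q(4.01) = -344.70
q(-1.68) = 27.05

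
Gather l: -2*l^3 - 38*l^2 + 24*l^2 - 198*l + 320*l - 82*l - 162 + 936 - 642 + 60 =-2*l^3 - 14*l^2 + 40*l + 192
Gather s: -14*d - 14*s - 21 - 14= -14*d - 14*s - 35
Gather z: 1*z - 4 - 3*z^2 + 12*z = -3*z^2 + 13*z - 4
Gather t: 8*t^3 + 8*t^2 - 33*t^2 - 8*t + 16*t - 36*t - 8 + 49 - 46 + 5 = 8*t^3 - 25*t^2 - 28*t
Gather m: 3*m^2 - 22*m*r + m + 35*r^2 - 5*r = 3*m^2 + m*(1 - 22*r) + 35*r^2 - 5*r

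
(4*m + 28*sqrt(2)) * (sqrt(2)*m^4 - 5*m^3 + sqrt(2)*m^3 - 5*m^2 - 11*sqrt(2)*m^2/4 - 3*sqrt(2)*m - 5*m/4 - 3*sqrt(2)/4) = 4*sqrt(2)*m^5 + 4*sqrt(2)*m^4 + 36*m^4 - 151*sqrt(2)*m^3 + 36*m^3 - 152*sqrt(2)*m^2 - 159*m^2 - 168*m - 38*sqrt(2)*m - 42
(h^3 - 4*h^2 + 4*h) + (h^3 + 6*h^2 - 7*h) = 2*h^3 + 2*h^2 - 3*h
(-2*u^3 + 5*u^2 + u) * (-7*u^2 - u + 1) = 14*u^5 - 33*u^4 - 14*u^3 + 4*u^2 + u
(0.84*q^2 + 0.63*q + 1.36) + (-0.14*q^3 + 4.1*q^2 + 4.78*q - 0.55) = -0.14*q^3 + 4.94*q^2 + 5.41*q + 0.81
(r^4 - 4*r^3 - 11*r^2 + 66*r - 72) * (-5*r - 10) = -5*r^5 + 10*r^4 + 95*r^3 - 220*r^2 - 300*r + 720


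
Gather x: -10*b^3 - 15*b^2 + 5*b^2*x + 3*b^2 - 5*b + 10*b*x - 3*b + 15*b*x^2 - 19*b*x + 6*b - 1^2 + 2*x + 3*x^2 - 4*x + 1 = -10*b^3 - 12*b^2 - 2*b + x^2*(15*b + 3) + x*(5*b^2 - 9*b - 2)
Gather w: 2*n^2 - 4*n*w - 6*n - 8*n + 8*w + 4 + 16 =2*n^2 - 14*n + w*(8 - 4*n) + 20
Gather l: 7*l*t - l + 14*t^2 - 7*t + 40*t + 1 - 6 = l*(7*t - 1) + 14*t^2 + 33*t - 5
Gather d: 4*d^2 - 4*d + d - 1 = 4*d^2 - 3*d - 1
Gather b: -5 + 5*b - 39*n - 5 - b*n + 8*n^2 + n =b*(5 - n) + 8*n^2 - 38*n - 10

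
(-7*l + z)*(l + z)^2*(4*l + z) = -28*l^4 - 59*l^3*z - 33*l^2*z^2 - l*z^3 + z^4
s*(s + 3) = s^2 + 3*s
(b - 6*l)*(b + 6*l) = b^2 - 36*l^2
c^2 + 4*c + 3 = (c + 1)*(c + 3)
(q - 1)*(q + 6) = q^2 + 5*q - 6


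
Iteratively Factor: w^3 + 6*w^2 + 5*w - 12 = (w + 4)*(w^2 + 2*w - 3) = (w - 1)*(w + 4)*(w + 3)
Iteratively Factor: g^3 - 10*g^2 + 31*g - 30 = (g - 3)*(g^2 - 7*g + 10) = (g - 5)*(g - 3)*(g - 2)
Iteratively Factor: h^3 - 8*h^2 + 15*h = (h - 5)*(h^2 - 3*h) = (h - 5)*(h - 3)*(h)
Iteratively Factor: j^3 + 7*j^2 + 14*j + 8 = (j + 1)*(j^2 + 6*j + 8) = (j + 1)*(j + 2)*(j + 4)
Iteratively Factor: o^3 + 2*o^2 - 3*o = (o + 3)*(o^2 - o) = o*(o + 3)*(o - 1)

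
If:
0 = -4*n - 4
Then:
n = -1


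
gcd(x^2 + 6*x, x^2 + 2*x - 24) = x + 6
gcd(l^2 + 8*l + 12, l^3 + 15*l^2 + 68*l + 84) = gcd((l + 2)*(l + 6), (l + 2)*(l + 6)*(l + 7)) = l^2 + 8*l + 12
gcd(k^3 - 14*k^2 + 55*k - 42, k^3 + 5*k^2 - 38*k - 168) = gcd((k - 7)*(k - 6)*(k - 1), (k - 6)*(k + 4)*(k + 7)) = k - 6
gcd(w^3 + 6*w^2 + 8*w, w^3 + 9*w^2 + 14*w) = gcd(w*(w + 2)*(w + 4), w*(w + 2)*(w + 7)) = w^2 + 2*w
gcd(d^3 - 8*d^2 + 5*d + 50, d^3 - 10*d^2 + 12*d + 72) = d + 2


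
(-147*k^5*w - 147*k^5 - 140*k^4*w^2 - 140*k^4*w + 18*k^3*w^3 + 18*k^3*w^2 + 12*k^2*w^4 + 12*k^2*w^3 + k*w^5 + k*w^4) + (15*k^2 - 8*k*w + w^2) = -147*k^5*w - 147*k^5 - 140*k^4*w^2 - 140*k^4*w + 18*k^3*w^3 + 18*k^3*w^2 + 12*k^2*w^4 + 12*k^2*w^3 + 15*k^2 + k*w^5 + k*w^4 - 8*k*w + w^2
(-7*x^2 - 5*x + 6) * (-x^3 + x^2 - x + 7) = 7*x^5 - 2*x^4 - 4*x^3 - 38*x^2 - 41*x + 42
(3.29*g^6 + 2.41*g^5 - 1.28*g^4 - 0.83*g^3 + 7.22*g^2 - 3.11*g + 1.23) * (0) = 0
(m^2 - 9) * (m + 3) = m^3 + 3*m^2 - 9*m - 27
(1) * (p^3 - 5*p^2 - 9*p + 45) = p^3 - 5*p^2 - 9*p + 45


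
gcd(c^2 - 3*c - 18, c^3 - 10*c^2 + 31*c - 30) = 1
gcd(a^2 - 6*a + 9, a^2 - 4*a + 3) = a - 3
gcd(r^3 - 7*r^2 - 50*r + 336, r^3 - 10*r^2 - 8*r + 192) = r^2 - 14*r + 48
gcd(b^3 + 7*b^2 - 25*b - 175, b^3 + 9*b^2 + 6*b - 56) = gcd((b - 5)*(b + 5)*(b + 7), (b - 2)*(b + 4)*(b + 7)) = b + 7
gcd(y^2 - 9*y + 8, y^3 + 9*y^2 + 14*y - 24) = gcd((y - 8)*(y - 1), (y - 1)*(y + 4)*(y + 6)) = y - 1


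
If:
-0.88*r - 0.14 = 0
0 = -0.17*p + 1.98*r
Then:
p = -1.85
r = -0.16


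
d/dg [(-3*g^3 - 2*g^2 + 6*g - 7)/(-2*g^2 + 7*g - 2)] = (6*g^4 - 42*g^3 + 16*g^2 - 20*g + 37)/(4*g^4 - 28*g^3 + 57*g^2 - 28*g + 4)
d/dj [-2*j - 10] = -2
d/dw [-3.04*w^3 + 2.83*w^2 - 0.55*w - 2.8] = -9.12*w^2 + 5.66*w - 0.55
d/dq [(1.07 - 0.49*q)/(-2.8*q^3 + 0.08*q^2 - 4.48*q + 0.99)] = (-2.744*q^3 + 9.0272*q^2 - 0.1712*q + 4.3085)/(7.84*q^6 - 0.448*q^5 + 25.0944*q^4 - 6.2608*q^3 + 20.2288*q^2 - 8.8704*q + 0.9801)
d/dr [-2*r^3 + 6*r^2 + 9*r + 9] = -6*r^2 + 12*r + 9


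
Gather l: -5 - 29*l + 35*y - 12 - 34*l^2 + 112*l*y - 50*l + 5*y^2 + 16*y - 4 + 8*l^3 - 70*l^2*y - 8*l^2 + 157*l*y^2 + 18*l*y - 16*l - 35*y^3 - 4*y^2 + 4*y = 8*l^3 + l^2*(-70*y - 42) + l*(157*y^2 + 130*y - 95) - 35*y^3 + y^2 + 55*y - 21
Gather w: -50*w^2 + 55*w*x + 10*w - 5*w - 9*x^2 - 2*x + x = -50*w^2 + w*(55*x + 5) - 9*x^2 - x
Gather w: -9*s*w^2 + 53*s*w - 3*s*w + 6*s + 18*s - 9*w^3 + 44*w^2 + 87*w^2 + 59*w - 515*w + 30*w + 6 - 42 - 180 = 24*s - 9*w^3 + w^2*(131 - 9*s) + w*(50*s - 426) - 216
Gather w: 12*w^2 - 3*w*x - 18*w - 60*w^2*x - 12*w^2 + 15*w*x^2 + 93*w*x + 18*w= -60*w^2*x + w*(15*x^2 + 90*x)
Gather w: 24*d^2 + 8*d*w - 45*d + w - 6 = 24*d^2 - 45*d + w*(8*d + 1) - 6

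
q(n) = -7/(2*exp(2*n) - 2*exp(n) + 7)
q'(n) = -7*(-4*exp(2*n) + 2*exp(n))/(2*exp(2*n) - 2*exp(n) + 7)^2 = (28*exp(n) - 14)*exp(n)/(2*exp(2*n) - 2*exp(n) + 7)^2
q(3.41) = -0.00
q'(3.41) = 0.01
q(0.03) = -0.99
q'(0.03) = 0.31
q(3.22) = -0.01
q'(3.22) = 0.01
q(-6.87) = -1.00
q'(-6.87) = -0.00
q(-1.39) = -1.06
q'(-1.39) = -0.04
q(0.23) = -0.91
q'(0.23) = 0.46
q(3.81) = -0.00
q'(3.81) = 0.00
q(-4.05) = -1.00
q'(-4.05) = -0.00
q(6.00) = 0.00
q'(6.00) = 0.00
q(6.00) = 0.00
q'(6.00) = 0.00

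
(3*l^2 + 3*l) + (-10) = 3*l^2 + 3*l - 10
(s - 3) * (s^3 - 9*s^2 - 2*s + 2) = s^4 - 12*s^3 + 25*s^2 + 8*s - 6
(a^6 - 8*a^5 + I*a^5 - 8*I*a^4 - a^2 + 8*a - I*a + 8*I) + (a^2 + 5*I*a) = a^6 - 8*a^5 + I*a^5 - 8*I*a^4 + 8*a + 4*I*a + 8*I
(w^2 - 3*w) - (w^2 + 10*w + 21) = -13*w - 21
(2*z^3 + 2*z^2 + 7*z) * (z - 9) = 2*z^4 - 16*z^3 - 11*z^2 - 63*z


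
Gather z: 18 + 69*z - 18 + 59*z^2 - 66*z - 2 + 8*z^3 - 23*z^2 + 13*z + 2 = 8*z^3 + 36*z^2 + 16*z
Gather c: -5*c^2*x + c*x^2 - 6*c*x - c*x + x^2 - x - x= -5*c^2*x + c*(x^2 - 7*x) + x^2 - 2*x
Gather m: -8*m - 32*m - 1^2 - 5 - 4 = -40*m - 10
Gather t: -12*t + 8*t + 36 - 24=12 - 4*t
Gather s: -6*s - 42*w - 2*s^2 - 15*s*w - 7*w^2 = -2*s^2 + s*(-15*w - 6) - 7*w^2 - 42*w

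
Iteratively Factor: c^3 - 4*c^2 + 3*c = (c - 1)*(c^2 - 3*c) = (c - 3)*(c - 1)*(c)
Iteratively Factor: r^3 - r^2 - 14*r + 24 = (r - 2)*(r^2 + r - 12) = (r - 2)*(r + 4)*(r - 3)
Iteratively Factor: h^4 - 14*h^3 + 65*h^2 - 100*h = (h)*(h^3 - 14*h^2 + 65*h - 100) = h*(h - 5)*(h^2 - 9*h + 20) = h*(h - 5)^2*(h - 4)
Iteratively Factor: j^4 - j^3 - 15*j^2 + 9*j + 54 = (j + 3)*(j^3 - 4*j^2 - 3*j + 18) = (j - 3)*(j + 3)*(j^2 - j - 6) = (j - 3)^2*(j + 3)*(j + 2)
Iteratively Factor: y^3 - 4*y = (y - 2)*(y^2 + 2*y) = (y - 2)*(y + 2)*(y)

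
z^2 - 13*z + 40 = (z - 8)*(z - 5)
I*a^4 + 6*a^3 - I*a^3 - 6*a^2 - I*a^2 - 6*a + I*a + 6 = (a - 1)^2*(a - 6*I)*(I*a + I)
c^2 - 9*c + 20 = (c - 5)*(c - 4)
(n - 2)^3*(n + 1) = n^4 - 5*n^3 + 6*n^2 + 4*n - 8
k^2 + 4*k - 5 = (k - 1)*(k + 5)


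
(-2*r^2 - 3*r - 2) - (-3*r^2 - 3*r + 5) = r^2 - 7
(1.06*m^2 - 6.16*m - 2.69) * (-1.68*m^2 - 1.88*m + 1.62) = -1.7808*m^4 + 8.356*m^3 + 17.8172*m^2 - 4.922*m - 4.3578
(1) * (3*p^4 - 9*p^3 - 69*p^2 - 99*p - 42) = 3*p^4 - 9*p^3 - 69*p^2 - 99*p - 42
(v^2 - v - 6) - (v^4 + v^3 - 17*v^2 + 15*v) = -v^4 - v^3 + 18*v^2 - 16*v - 6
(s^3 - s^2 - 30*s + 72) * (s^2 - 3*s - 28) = s^5 - 4*s^4 - 55*s^3 + 190*s^2 + 624*s - 2016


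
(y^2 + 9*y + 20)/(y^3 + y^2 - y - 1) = (y^2 + 9*y + 20)/(y^3 + y^2 - y - 1)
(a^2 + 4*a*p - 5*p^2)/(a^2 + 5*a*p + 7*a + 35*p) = (a - p)/(a + 7)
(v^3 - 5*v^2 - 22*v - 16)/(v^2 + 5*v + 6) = (v^2 - 7*v - 8)/(v + 3)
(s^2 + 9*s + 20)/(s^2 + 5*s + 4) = (s + 5)/(s + 1)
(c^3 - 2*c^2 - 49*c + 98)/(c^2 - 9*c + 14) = c + 7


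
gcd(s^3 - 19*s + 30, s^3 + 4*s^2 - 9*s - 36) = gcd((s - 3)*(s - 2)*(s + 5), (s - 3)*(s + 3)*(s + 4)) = s - 3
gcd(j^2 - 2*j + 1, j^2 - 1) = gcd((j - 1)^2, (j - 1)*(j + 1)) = j - 1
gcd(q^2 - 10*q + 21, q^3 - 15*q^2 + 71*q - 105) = q^2 - 10*q + 21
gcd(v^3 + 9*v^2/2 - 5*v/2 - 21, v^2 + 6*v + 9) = v + 3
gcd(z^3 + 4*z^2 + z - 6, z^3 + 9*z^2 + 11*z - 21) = z^2 + 2*z - 3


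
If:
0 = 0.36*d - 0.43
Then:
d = 1.19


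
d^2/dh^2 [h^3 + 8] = 6*h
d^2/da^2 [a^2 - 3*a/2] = 2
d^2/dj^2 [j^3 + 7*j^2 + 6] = 6*j + 14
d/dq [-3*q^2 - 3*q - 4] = -6*q - 3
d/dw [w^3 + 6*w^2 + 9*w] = 3*w^2 + 12*w + 9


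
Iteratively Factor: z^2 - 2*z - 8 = (z - 4)*(z + 2)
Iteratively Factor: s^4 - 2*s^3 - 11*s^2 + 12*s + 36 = (s - 3)*(s^3 + s^2 - 8*s - 12) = (s - 3)*(s + 2)*(s^2 - s - 6) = (s - 3)*(s + 2)^2*(s - 3)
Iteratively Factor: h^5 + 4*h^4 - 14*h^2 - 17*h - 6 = (h + 1)*(h^4 + 3*h^3 - 3*h^2 - 11*h - 6) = (h + 1)^2*(h^3 + 2*h^2 - 5*h - 6) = (h + 1)^2*(h + 3)*(h^2 - h - 2) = (h - 2)*(h + 1)^2*(h + 3)*(h + 1)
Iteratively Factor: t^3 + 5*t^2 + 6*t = (t + 3)*(t^2 + 2*t) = (t + 2)*(t + 3)*(t)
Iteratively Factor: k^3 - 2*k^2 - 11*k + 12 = (k + 3)*(k^2 - 5*k + 4) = (k - 4)*(k + 3)*(k - 1)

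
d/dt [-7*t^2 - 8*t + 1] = -14*t - 8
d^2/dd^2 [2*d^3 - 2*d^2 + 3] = 12*d - 4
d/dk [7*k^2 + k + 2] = 14*k + 1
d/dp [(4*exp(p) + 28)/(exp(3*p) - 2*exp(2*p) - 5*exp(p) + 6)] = 4*((exp(p) + 7)*(-3*exp(2*p) + 4*exp(p) + 5) + exp(3*p) - 2*exp(2*p) - 5*exp(p) + 6)*exp(p)/(exp(3*p) - 2*exp(2*p) - 5*exp(p) + 6)^2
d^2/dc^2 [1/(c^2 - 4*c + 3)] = 2*(-c^2 + 4*c + 4*(c - 2)^2 - 3)/(c^2 - 4*c + 3)^3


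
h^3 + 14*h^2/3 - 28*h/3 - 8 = (h - 2)*(h + 2/3)*(h + 6)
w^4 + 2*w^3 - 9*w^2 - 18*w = w*(w - 3)*(w + 2)*(w + 3)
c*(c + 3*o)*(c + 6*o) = c^3 + 9*c^2*o + 18*c*o^2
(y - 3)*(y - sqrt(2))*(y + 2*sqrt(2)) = y^3 - 3*y^2 + sqrt(2)*y^2 - 3*sqrt(2)*y - 4*y + 12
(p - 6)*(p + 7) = p^2 + p - 42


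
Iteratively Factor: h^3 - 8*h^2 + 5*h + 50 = (h - 5)*(h^2 - 3*h - 10) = (h - 5)^2*(h + 2)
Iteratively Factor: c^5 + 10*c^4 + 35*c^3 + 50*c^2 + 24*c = (c + 3)*(c^4 + 7*c^3 + 14*c^2 + 8*c) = (c + 1)*(c + 3)*(c^3 + 6*c^2 + 8*c) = (c + 1)*(c + 3)*(c + 4)*(c^2 + 2*c) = (c + 1)*(c + 2)*(c + 3)*(c + 4)*(c)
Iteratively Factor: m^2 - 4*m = (m - 4)*(m)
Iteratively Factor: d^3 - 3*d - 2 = (d + 1)*(d^2 - d - 2) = (d - 2)*(d + 1)*(d + 1)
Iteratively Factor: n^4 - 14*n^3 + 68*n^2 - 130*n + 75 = (n - 1)*(n^3 - 13*n^2 + 55*n - 75) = (n - 5)*(n - 1)*(n^2 - 8*n + 15) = (n - 5)^2*(n - 1)*(n - 3)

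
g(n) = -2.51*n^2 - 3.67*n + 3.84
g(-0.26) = 4.62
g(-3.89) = -19.87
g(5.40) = -89.17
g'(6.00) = -33.79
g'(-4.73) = 20.07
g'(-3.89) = 15.86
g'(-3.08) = 11.79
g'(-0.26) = -2.36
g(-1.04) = 4.94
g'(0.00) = -3.67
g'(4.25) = -25.00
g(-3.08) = -8.67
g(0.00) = 3.84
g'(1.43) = -10.85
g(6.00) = -108.54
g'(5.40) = -30.78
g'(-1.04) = 1.55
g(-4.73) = -34.96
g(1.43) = -6.54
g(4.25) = -57.09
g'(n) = -5.02*n - 3.67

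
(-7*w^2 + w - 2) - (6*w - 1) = -7*w^2 - 5*w - 1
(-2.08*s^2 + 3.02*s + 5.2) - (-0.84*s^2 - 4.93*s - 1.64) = -1.24*s^2 + 7.95*s + 6.84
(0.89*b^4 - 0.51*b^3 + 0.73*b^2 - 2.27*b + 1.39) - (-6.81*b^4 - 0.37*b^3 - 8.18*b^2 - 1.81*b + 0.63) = 7.7*b^4 - 0.14*b^3 + 8.91*b^2 - 0.46*b + 0.76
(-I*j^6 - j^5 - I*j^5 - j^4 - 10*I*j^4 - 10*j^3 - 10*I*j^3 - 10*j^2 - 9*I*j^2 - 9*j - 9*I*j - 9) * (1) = -I*j^6 - j^5 - I*j^5 - j^4 - 10*I*j^4 - 10*j^3 - 10*I*j^3 - 10*j^2 - 9*I*j^2 - 9*j - 9*I*j - 9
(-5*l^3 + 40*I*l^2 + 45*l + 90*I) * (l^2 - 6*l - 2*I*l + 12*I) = -5*l^5 + 30*l^4 + 50*I*l^4 + 125*l^3 - 300*I*l^3 - 750*l^2 + 180*l - 1080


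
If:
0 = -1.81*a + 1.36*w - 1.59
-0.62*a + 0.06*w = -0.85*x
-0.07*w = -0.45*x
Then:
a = 0.62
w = 1.99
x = 0.31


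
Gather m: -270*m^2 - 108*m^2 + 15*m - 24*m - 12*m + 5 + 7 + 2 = -378*m^2 - 21*m + 14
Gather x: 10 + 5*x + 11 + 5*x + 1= 10*x + 22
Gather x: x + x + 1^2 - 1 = 2*x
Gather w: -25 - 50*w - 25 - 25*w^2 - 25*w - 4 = -25*w^2 - 75*w - 54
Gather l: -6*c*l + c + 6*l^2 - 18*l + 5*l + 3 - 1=c + 6*l^2 + l*(-6*c - 13) + 2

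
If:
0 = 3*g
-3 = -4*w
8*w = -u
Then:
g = 0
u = -6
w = 3/4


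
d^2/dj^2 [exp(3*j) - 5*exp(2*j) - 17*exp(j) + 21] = (9*exp(2*j) - 20*exp(j) - 17)*exp(j)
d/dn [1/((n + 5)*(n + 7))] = 2*(-n - 6)/(n^4 + 24*n^3 + 214*n^2 + 840*n + 1225)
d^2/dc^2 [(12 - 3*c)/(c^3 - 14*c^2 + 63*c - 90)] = 6*(-(c - 4)*(3*c^2 - 28*c + 63)^2 + (3*c^2 - 28*c + (c - 4)*(3*c - 14) + 63)*(c^3 - 14*c^2 + 63*c - 90))/(c^3 - 14*c^2 + 63*c - 90)^3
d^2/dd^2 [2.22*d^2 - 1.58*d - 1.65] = 4.44000000000000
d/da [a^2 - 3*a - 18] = 2*a - 3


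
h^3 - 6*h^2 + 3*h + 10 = (h - 5)*(h - 2)*(h + 1)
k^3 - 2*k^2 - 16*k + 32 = (k - 4)*(k - 2)*(k + 4)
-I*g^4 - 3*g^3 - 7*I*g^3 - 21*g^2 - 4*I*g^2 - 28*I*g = g*(g + 7)*(g - 4*I)*(-I*g + 1)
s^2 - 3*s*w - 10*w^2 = (s - 5*w)*(s + 2*w)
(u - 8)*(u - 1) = u^2 - 9*u + 8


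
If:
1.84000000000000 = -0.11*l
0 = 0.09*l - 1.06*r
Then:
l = -16.73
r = -1.42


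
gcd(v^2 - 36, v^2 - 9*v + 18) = v - 6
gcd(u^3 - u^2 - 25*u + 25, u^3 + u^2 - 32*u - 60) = u + 5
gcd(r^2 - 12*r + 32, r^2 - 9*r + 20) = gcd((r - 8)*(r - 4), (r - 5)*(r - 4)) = r - 4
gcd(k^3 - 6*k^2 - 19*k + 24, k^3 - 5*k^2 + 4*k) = k - 1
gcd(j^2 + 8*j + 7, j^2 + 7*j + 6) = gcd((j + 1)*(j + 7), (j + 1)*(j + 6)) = j + 1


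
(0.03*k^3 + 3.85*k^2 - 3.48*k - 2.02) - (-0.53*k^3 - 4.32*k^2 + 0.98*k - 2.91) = 0.56*k^3 + 8.17*k^2 - 4.46*k + 0.89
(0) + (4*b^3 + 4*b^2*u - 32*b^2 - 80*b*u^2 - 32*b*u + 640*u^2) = 4*b^3 + 4*b^2*u - 32*b^2 - 80*b*u^2 - 32*b*u + 640*u^2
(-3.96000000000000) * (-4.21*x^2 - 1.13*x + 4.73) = 16.6716*x^2 + 4.4748*x - 18.7308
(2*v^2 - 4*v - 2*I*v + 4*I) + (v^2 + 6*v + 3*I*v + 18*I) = 3*v^2 + 2*v + I*v + 22*I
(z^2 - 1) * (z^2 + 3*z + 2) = z^4 + 3*z^3 + z^2 - 3*z - 2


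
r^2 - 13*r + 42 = (r - 7)*(r - 6)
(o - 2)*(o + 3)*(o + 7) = o^3 + 8*o^2 + o - 42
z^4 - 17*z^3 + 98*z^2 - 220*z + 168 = (z - 7)*(z - 6)*(z - 2)^2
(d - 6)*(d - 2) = d^2 - 8*d + 12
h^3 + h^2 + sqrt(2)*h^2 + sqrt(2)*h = h*(h + 1)*(h + sqrt(2))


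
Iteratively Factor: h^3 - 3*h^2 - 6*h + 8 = (h - 1)*(h^2 - 2*h - 8) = (h - 4)*(h - 1)*(h + 2)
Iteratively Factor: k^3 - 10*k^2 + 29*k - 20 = (k - 5)*(k^2 - 5*k + 4) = (k - 5)*(k - 1)*(k - 4)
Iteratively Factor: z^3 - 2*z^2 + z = (z - 1)*(z^2 - z) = (z - 1)^2*(z)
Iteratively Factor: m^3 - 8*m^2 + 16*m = (m - 4)*(m^2 - 4*m) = m*(m - 4)*(m - 4)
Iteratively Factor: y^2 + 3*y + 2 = (y + 1)*(y + 2)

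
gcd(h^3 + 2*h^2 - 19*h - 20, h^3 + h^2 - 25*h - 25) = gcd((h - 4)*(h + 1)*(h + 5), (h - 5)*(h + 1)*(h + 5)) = h^2 + 6*h + 5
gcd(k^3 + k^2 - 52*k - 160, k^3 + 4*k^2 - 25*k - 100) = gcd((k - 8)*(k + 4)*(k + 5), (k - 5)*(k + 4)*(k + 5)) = k^2 + 9*k + 20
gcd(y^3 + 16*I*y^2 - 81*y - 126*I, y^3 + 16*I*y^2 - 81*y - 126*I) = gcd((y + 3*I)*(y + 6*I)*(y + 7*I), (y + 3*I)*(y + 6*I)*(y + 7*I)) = y^3 + 16*I*y^2 - 81*y - 126*I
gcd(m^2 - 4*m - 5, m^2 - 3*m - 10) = m - 5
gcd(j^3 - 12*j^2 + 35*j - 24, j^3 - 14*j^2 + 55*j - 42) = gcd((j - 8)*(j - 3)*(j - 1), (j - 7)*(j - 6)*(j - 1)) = j - 1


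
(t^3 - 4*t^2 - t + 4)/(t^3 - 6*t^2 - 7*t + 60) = (t^2 - 1)/(t^2 - 2*t - 15)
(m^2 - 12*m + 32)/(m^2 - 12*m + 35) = (m^2 - 12*m + 32)/(m^2 - 12*m + 35)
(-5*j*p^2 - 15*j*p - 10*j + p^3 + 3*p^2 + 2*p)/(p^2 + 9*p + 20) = (-5*j*p^2 - 15*j*p - 10*j + p^3 + 3*p^2 + 2*p)/(p^2 + 9*p + 20)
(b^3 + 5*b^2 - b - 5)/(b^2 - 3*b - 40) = (b^2 - 1)/(b - 8)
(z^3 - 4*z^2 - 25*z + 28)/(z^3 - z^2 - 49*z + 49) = (z + 4)/(z + 7)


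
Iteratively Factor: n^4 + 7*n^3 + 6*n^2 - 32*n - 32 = (n + 4)*(n^3 + 3*n^2 - 6*n - 8) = (n - 2)*(n + 4)*(n^2 + 5*n + 4) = (n - 2)*(n + 1)*(n + 4)*(n + 4)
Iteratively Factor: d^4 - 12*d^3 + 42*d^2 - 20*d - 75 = (d - 5)*(d^3 - 7*d^2 + 7*d + 15) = (d - 5)^2*(d^2 - 2*d - 3) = (d - 5)^2*(d - 3)*(d + 1)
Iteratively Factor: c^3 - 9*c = (c - 3)*(c^2 + 3*c) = (c - 3)*(c + 3)*(c)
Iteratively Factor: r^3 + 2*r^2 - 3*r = (r - 1)*(r^2 + 3*r) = r*(r - 1)*(r + 3)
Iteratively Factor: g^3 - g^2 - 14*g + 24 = (g - 2)*(g^2 + g - 12) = (g - 2)*(g + 4)*(g - 3)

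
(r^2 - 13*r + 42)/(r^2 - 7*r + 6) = (r - 7)/(r - 1)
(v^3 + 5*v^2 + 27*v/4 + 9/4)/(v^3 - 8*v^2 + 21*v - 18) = (4*v^3 + 20*v^2 + 27*v + 9)/(4*(v^3 - 8*v^2 + 21*v - 18))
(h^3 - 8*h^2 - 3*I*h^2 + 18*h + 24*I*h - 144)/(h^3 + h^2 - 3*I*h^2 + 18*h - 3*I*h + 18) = (h - 8)/(h + 1)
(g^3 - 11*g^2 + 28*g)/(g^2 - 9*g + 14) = g*(g - 4)/(g - 2)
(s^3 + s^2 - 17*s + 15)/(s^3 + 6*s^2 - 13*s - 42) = (s^2 + 4*s - 5)/(s^2 + 9*s + 14)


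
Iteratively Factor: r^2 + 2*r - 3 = (r - 1)*(r + 3)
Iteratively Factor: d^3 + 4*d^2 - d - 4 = (d - 1)*(d^2 + 5*d + 4) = (d - 1)*(d + 1)*(d + 4)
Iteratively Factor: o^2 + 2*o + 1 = (o + 1)*(o + 1)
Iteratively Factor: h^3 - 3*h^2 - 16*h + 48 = (h - 3)*(h^2 - 16) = (h - 3)*(h + 4)*(h - 4)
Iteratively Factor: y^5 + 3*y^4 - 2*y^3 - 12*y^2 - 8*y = (y + 1)*(y^4 + 2*y^3 - 4*y^2 - 8*y) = (y - 2)*(y + 1)*(y^3 + 4*y^2 + 4*y) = y*(y - 2)*(y + 1)*(y^2 + 4*y + 4) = y*(y - 2)*(y + 1)*(y + 2)*(y + 2)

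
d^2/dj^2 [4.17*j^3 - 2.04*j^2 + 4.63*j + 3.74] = 25.02*j - 4.08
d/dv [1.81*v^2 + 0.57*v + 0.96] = 3.62*v + 0.57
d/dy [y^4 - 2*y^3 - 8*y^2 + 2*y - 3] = 4*y^3 - 6*y^2 - 16*y + 2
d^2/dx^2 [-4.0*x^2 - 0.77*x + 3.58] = -8.00000000000000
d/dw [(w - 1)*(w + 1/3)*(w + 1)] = 3*w^2 + 2*w/3 - 1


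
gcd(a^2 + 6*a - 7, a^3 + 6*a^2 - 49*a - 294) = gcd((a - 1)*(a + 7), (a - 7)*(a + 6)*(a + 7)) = a + 7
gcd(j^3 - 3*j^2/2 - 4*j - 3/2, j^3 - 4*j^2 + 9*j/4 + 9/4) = j^2 - 5*j/2 - 3/2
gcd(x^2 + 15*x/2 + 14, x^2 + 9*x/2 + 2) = x + 4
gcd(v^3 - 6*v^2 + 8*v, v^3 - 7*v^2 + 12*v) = v^2 - 4*v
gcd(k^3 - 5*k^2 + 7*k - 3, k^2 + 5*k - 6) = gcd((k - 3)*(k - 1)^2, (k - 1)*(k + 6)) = k - 1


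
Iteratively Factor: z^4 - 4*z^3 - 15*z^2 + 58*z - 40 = (z + 4)*(z^3 - 8*z^2 + 17*z - 10) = (z - 5)*(z + 4)*(z^2 - 3*z + 2) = (z - 5)*(z - 1)*(z + 4)*(z - 2)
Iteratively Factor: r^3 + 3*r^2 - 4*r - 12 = (r + 3)*(r^2 - 4) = (r + 2)*(r + 3)*(r - 2)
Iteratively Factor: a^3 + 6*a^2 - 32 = (a - 2)*(a^2 + 8*a + 16) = (a - 2)*(a + 4)*(a + 4)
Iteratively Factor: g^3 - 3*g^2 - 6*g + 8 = (g - 1)*(g^2 - 2*g - 8) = (g - 4)*(g - 1)*(g + 2)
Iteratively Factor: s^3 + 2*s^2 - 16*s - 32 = (s - 4)*(s^2 + 6*s + 8) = (s - 4)*(s + 2)*(s + 4)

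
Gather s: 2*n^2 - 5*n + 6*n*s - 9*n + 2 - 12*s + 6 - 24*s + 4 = 2*n^2 - 14*n + s*(6*n - 36) + 12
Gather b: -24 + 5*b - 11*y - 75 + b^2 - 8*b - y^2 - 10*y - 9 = b^2 - 3*b - y^2 - 21*y - 108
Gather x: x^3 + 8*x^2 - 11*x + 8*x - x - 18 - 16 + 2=x^3 + 8*x^2 - 4*x - 32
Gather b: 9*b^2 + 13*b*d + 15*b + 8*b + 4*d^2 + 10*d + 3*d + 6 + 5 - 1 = 9*b^2 + b*(13*d + 23) + 4*d^2 + 13*d + 10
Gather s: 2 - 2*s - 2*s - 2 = -4*s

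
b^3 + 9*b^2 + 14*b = b*(b + 2)*(b + 7)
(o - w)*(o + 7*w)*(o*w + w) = o^3*w + 6*o^2*w^2 + o^2*w - 7*o*w^3 + 6*o*w^2 - 7*w^3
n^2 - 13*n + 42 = (n - 7)*(n - 6)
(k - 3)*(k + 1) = k^2 - 2*k - 3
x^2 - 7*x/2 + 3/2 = (x - 3)*(x - 1/2)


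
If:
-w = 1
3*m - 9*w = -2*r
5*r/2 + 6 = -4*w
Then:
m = -37/15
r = -4/5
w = -1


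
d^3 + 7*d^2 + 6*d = d*(d + 1)*(d + 6)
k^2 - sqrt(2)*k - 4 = (k - 2*sqrt(2))*(k + sqrt(2))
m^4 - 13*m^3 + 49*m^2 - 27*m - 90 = (m - 6)*(m - 5)*(m - 3)*(m + 1)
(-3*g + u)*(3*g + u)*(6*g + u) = -54*g^3 - 9*g^2*u + 6*g*u^2 + u^3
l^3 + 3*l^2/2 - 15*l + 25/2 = (l - 5/2)*(l - 1)*(l + 5)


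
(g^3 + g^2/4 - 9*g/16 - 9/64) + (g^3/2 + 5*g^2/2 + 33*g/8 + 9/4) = 3*g^3/2 + 11*g^2/4 + 57*g/16 + 135/64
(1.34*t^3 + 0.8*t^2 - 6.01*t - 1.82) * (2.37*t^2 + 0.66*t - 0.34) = 3.1758*t^5 + 2.7804*t^4 - 14.1713*t^3 - 8.552*t^2 + 0.8422*t + 0.6188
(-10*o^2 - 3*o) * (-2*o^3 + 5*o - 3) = 20*o^5 + 6*o^4 - 50*o^3 + 15*o^2 + 9*o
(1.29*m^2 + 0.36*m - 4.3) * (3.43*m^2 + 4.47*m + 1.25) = 4.4247*m^4 + 7.0011*m^3 - 11.5273*m^2 - 18.771*m - 5.375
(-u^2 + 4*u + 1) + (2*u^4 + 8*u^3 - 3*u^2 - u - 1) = 2*u^4 + 8*u^3 - 4*u^2 + 3*u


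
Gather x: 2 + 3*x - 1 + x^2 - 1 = x^2 + 3*x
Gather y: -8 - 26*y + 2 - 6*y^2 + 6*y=-6*y^2 - 20*y - 6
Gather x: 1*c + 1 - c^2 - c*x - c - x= -c^2 + x*(-c - 1) + 1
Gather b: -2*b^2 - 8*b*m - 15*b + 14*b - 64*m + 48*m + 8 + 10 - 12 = -2*b^2 + b*(-8*m - 1) - 16*m + 6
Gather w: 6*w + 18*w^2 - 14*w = 18*w^2 - 8*w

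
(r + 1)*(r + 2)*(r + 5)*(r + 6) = r^4 + 14*r^3 + 65*r^2 + 112*r + 60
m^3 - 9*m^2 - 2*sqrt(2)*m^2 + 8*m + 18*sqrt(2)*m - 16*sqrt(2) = (m - 8)*(m - 1)*(m - 2*sqrt(2))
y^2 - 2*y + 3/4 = (y - 3/2)*(y - 1/2)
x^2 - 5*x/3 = x*(x - 5/3)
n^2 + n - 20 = (n - 4)*(n + 5)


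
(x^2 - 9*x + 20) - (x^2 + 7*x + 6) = 14 - 16*x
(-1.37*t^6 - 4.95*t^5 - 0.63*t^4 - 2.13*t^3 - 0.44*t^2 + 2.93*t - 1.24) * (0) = 0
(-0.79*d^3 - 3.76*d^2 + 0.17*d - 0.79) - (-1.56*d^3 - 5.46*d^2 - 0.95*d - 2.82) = 0.77*d^3 + 1.7*d^2 + 1.12*d + 2.03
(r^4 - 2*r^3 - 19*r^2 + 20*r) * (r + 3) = r^5 + r^4 - 25*r^3 - 37*r^2 + 60*r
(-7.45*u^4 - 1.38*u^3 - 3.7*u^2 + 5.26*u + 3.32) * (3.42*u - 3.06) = -25.479*u^5 + 18.0774*u^4 - 8.4312*u^3 + 29.3112*u^2 - 4.7412*u - 10.1592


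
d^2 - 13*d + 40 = (d - 8)*(d - 5)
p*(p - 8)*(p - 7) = p^3 - 15*p^2 + 56*p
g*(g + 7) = g^2 + 7*g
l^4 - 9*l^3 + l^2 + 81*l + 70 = (l - 7)*(l - 5)*(l + 1)*(l + 2)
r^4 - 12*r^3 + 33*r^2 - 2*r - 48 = (r - 8)*(r - 3)*(r - 2)*(r + 1)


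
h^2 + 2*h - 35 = (h - 5)*(h + 7)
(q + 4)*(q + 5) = q^2 + 9*q + 20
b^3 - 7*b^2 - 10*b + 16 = (b - 8)*(b - 1)*(b + 2)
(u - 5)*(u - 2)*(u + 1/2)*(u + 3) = u^4 - 7*u^3/2 - 13*u^2 + 49*u/2 + 15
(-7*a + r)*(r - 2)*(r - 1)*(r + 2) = -7*a*r^3 + 7*a*r^2 + 28*a*r - 28*a + r^4 - r^3 - 4*r^2 + 4*r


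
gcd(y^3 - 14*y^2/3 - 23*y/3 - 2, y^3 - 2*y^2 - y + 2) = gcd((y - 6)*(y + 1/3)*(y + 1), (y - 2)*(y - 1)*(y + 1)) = y + 1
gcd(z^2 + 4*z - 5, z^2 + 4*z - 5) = z^2 + 4*z - 5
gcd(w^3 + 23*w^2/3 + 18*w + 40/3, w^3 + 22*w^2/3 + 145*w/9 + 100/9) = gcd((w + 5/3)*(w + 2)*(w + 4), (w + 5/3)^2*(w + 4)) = w^2 + 17*w/3 + 20/3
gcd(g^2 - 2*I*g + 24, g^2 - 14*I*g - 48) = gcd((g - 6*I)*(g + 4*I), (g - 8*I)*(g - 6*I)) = g - 6*I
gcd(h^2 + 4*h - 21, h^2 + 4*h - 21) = h^2 + 4*h - 21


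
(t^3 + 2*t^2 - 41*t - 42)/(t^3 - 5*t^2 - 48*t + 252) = (t + 1)/(t - 6)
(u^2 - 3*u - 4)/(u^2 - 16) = (u + 1)/(u + 4)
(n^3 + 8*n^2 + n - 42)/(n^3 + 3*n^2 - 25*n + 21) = (n^2 + n - 6)/(n^2 - 4*n + 3)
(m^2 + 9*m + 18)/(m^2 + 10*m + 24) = (m + 3)/(m + 4)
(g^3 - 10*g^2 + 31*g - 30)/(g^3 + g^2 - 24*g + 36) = (g - 5)/(g + 6)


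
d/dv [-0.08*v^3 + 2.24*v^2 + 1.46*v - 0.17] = -0.24*v^2 + 4.48*v + 1.46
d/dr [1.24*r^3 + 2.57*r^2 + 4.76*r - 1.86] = 3.72*r^2 + 5.14*r + 4.76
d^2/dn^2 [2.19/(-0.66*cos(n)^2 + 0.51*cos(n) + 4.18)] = (-3.815856*(1 - cos(n)^2)^2 + 2.211462*cos(n)^3 - 26.644635*cos(n)^2 + 0.245718*cos(n) + 17.038638)/(-0.66*cos(n)^2 + 0.51*cos(n) + 4.18)^3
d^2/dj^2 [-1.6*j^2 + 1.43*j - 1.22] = -3.20000000000000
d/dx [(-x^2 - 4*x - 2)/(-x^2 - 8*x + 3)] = 2*(2*x^2 - 5*x - 14)/(x^4 + 16*x^3 + 58*x^2 - 48*x + 9)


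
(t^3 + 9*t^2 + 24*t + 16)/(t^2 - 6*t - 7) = (t^2 + 8*t + 16)/(t - 7)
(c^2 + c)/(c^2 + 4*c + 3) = c/(c + 3)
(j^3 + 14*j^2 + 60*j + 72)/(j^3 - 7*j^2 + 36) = (j^2 + 12*j + 36)/(j^2 - 9*j + 18)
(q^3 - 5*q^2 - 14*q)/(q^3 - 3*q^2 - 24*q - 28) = q/(q + 2)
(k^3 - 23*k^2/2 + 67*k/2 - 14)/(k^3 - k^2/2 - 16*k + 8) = (k - 7)/(k + 4)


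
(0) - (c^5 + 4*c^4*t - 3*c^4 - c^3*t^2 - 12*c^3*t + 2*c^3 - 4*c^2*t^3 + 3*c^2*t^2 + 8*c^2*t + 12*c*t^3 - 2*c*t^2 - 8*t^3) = -c^5 - 4*c^4*t + 3*c^4 + c^3*t^2 + 12*c^3*t - 2*c^3 + 4*c^2*t^3 - 3*c^2*t^2 - 8*c^2*t - 12*c*t^3 + 2*c*t^2 + 8*t^3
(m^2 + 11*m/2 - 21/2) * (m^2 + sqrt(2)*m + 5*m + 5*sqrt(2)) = m^4 + sqrt(2)*m^3 + 21*m^3/2 + 21*sqrt(2)*m^2/2 + 17*m^2 - 105*m/2 + 17*sqrt(2)*m - 105*sqrt(2)/2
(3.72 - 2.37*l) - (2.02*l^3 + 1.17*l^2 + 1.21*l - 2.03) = -2.02*l^3 - 1.17*l^2 - 3.58*l + 5.75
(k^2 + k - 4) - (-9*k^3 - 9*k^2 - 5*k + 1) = 9*k^3 + 10*k^2 + 6*k - 5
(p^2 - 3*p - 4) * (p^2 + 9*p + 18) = p^4 + 6*p^3 - 13*p^2 - 90*p - 72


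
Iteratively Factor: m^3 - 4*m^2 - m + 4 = (m - 1)*(m^2 - 3*m - 4) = (m - 1)*(m + 1)*(m - 4)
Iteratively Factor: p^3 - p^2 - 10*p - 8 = (p + 2)*(p^2 - 3*p - 4) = (p - 4)*(p + 2)*(p + 1)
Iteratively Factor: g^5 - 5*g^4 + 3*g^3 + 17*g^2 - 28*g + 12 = (g - 1)*(g^4 - 4*g^3 - g^2 + 16*g - 12) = (g - 1)*(g + 2)*(g^3 - 6*g^2 + 11*g - 6) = (g - 1)^2*(g + 2)*(g^2 - 5*g + 6) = (g - 2)*(g - 1)^2*(g + 2)*(g - 3)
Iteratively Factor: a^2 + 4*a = (a + 4)*(a)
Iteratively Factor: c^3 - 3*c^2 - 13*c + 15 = (c - 5)*(c^2 + 2*c - 3) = (c - 5)*(c + 3)*(c - 1)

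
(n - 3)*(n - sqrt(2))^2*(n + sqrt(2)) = n^4 - 3*n^3 - sqrt(2)*n^3 - 2*n^2 + 3*sqrt(2)*n^2 + 2*sqrt(2)*n + 6*n - 6*sqrt(2)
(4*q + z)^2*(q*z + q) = 16*q^3*z + 16*q^3 + 8*q^2*z^2 + 8*q^2*z + q*z^3 + q*z^2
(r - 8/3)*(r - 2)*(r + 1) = r^3 - 11*r^2/3 + 2*r/3 + 16/3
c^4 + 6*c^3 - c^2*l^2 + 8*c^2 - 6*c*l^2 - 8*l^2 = (c + 2)*(c + 4)*(c - l)*(c + l)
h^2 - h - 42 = (h - 7)*(h + 6)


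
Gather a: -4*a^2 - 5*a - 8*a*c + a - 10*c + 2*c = -4*a^2 + a*(-8*c - 4) - 8*c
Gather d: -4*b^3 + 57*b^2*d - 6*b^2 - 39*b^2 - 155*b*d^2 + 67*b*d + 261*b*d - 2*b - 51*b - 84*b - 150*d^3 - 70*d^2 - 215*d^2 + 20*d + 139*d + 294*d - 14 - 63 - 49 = -4*b^3 - 45*b^2 - 137*b - 150*d^3 + d^2*(-155*b - 285) + d*(57*b^2 + 328*b + 453) - 126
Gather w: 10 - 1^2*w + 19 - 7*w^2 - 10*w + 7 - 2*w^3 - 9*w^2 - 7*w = -2*w^3 - 16*w^2 - 18*w + 36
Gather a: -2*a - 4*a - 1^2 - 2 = -6*a - 3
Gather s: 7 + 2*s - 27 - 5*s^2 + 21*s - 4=-5*s^2 + 23*s - 24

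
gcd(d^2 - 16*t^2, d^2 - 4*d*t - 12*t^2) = 1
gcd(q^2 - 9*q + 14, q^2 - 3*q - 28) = q - 7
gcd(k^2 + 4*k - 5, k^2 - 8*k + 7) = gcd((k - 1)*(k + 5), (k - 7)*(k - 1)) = k - 1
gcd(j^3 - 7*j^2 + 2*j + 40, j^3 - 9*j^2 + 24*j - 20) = j - 5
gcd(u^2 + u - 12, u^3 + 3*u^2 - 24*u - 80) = u + 4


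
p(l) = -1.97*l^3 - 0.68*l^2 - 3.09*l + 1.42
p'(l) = -5.91*l^2 - 1.36*l - 3.09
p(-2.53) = 36.79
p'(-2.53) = -37.48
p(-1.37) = 9.44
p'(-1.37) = -12.32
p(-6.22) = 468.40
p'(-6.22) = -223.28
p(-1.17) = 7.26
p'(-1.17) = -9.59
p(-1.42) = 10.08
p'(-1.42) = -13.08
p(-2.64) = 41.09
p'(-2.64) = -40.69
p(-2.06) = 22.12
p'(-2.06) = -25.37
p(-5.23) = 280.80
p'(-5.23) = -157.63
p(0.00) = 1.42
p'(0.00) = -3.09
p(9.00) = -1517.60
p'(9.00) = -494.04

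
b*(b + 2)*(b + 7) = b^3 + 9*b^2 + 14*b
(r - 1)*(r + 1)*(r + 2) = r^3 + 2*r^2 - r - 2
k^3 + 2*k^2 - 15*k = k*(k - 3)*(k + 5)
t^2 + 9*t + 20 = (t + 4)*(t + 5)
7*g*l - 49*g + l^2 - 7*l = (7*g + l)*(l - 7)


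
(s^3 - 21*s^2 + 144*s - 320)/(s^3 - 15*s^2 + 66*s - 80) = (s - 8)/(s - 2)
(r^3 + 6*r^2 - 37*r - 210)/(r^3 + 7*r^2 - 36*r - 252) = (r + 5)/(r + 6)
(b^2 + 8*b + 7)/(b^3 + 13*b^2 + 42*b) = (b + 1)/(b*(b + 6))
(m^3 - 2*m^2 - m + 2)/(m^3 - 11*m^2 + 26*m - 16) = (m + 1)/(m - 8)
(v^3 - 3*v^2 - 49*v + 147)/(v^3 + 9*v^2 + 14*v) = (v^2 - 10*v + 21)/(v*(v + 2))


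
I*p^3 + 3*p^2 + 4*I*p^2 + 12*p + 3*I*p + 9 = (p + 3)*(p - 3*I)*(I*p + I)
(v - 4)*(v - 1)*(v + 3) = v^3 - 2*v^2 - 11*v + 12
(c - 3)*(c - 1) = c^2 - 4*c + 3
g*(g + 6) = g^2 + 6*g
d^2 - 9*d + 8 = (d - 8)*(d - 1)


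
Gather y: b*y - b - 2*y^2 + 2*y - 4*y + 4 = -b - 2*y^2 + y*(b - 2) + 4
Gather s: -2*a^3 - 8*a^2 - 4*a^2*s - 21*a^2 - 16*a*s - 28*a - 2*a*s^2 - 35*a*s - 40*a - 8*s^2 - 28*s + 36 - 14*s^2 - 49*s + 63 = -2*a^3 - 29*a^2 - 68*a + s^2*(-2*a - 22) + s*(-4*a^2 - 51*a - 77) + 99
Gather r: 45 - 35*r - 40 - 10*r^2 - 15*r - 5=-10*r^2 - 50*r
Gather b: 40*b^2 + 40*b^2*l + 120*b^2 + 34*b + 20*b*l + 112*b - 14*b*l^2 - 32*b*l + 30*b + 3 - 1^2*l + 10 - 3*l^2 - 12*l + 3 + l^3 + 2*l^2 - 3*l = b^2*(40*l + 160) + b*(-14*l^2 - 12*l + 176) + l^3 - l^2 - 16*l + 16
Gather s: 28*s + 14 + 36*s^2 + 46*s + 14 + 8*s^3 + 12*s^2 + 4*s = 8*s^3 + 48*s^2 + 78*s + 28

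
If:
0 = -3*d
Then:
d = 0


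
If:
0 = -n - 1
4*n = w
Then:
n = -1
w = -4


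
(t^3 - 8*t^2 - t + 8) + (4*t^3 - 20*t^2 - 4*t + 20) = 5*t^3 - 28*t^2 - 5*t + 28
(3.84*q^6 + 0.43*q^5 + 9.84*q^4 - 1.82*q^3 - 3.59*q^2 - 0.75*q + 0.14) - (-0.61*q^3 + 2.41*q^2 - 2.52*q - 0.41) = 3.84*q^6 + 0.43*q^5 + 9.84*q^4 - 1.21*q^3 - 6.0*q^2 + 1.77*q + 0.55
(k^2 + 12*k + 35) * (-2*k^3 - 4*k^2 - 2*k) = -2*k^5 - 28*k^4 - 120*k^3 - 164*k^2 - 70*k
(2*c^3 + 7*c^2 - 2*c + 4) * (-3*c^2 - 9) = -6*c^5 - 21*c^4 - 12*c^3 - 75*c^2 + 18*c - 36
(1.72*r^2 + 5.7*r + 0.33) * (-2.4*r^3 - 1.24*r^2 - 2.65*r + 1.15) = -4.128*r^5 - 15.8128*r^4 - 12.418*r^3 - 13.5362*r^2 + 5.6805*r + 0.3795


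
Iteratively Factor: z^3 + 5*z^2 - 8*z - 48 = (z + 4)*(z^2 + z - 12) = (z - 3)*(z + 4)*(z + 4)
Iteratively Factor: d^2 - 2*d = (d - 2)*(d)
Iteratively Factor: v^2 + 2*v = (v + 2)*(v)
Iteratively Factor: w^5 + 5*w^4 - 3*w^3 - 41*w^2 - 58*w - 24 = (w + 4)*(w^4 + w^3 - 7*w^2 - 13*w - 6) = (w + 1)*(w + 4)*(w^3 - 7*w - 6) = (w + 1)*(w + 2)*(w + 4)*(w^2 - 2*w - 3) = (w - 3)*(w + 1)*(w + 2)*(w + 4)*(w + 1)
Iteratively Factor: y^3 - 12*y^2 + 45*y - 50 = (y - 2)*(y^2 - 10*y + 25) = (y - 5)*(y - 2)*(y - 5)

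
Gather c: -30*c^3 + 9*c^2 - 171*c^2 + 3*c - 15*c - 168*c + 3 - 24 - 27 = -30*c^3 - 162*c^2 - 180*c - 48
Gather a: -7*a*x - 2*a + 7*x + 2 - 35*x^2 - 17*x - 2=a*(-7*x - 2) - 35*x^2 - 10*x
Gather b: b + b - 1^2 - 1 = 2*b - 2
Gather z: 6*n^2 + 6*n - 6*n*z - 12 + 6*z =6*n^2 + 6*n + z*(6 - 6*n) - 12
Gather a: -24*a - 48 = -24*a - 48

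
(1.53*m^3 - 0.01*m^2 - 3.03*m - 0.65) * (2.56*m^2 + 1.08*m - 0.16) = 3.9168*m^5 + 1.6268*m^4 - 8.0124*m^3 - 4.9348*m^2 - 0.2172*m + 0.104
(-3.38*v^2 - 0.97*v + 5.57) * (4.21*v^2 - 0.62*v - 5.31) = -14.2298*v^4 - 1.9881*v^3 + 41.9989*v^2 + 1.6973*v - 29.5767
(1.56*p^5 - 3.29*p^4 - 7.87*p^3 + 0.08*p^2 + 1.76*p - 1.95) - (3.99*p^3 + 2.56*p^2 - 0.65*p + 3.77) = 1.56*p^5 - 3.29*p^4 - 11.86*p^3 - 2.48*p^2 + 2.41*p - 5.72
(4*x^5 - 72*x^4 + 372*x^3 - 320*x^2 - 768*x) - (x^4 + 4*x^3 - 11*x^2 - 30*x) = 4*x^5 - 73*x^4 + 368*x^3 - 309*x^2 - 738*x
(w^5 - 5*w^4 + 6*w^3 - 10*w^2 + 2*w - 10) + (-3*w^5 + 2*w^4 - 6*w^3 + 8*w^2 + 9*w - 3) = -2*w^5 - 3*w^4 - 2*w^2 + 11*w - 13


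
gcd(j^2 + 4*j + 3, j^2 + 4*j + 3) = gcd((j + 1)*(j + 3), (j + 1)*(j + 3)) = j^2 + 4*j + 3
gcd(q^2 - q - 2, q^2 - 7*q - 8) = q + 1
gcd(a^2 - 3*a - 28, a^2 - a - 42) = a - 7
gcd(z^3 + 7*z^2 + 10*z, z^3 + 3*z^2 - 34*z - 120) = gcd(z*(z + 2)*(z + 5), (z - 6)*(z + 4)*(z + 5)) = z + 5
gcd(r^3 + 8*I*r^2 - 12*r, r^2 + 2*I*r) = r^2 + 2*I*r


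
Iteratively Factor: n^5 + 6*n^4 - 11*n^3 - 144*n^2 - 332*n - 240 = (n - 5)*(n^4 + 11*n^3 + 44*n^2 + 76*n + 48) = (n - 5)*(n + 2)*(n^3 + 9*n^2 + 26*n + 24) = (n - 5)*(n + 2)*(n + 3)*(n^2 + 6*n + 8) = (n - 5)*(n + 2)*(n + 3)*(n + 4)*(n + 2)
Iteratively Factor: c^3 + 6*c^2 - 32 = (c + 4)*(c^2 + 2*c - 8) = (c - 2)*(c + 4)*(c + 4)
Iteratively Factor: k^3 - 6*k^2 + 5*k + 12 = (k - 3)*(k^2 - 3*k - 4) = (k - 3)*(k + 1)*(k - 4)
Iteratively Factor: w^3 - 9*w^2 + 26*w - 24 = (w - 3)*(w^2 - 6*w + 8) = (w - 3)*(w - 2)*(w - 4)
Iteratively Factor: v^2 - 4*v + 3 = (v - 3)*(v - 1)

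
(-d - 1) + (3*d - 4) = 2*d - 5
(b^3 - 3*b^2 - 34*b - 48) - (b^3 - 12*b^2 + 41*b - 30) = 9*b^2 - 75*b - 18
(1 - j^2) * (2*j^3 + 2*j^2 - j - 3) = -2*j^5 - 2*j^4 + 3*j^3 + 5*j^2 - j - 3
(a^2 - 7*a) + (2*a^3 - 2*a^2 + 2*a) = 2*a^3 - a^2 - 5*a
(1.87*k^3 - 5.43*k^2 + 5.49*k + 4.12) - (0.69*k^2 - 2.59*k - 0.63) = 1.87*k^3 - 6.12*k^2 + 8.08*k + 4.75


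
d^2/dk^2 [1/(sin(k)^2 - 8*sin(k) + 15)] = 2*(-2*sin(k)^4 + 12*sin(k)^3 + sin(k)^2 - 84*sin(k) + 49)/(sin(k)^2 - 8*sin(k) + 15)^3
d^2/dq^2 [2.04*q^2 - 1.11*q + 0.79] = 4.08000000000000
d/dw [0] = 0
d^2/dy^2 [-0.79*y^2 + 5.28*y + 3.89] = -1.58000000000000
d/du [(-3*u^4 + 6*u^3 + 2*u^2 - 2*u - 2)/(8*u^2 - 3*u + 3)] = (-48*u^5 + 75*u^4 - 72*u^3 + 64*u^2 + 44*u - 12)/(64*u^4 - 48*u^3 + 57*u^2 - 18*u + 9)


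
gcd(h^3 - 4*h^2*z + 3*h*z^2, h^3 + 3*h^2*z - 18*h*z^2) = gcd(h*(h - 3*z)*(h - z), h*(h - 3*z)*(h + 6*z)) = -h^2 + 3*h*z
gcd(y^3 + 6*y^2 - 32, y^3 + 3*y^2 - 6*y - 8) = y^2 + 2*y - 8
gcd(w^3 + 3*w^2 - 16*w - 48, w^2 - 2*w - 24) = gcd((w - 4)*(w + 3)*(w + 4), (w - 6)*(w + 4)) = w + 4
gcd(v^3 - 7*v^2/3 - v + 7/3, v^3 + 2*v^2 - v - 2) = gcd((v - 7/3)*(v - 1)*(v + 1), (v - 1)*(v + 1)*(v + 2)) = v^2 - 1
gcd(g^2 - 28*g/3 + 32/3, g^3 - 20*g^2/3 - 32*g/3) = g - 8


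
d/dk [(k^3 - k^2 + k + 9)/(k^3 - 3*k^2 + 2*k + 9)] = (-2*k^4 + 2*k^3 + k^2 + 36*k - 9)/(k^6 - 6*k^5 + 13*k^4 + 6*k^3 - 50*k^2 + 36*k + 81)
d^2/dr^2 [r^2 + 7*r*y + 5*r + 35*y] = 2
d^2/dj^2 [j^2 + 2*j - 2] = 2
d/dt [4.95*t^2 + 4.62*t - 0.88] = 9.9*t + 4.62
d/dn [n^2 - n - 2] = 2*n - 1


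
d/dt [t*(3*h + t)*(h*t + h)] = h*(6*h*t + 3*h + 3*t^2 + 2*t)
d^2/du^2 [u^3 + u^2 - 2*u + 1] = 6*u + 2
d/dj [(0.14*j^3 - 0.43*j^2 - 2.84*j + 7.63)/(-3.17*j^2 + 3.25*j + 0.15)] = (-0.4438*j^4 + 0.910000000000001*j^3 - 10.3373*j^2 + 48.2452*j - 25.2235)/(10.0489*j^4 - 20.605*j^3 + 9.6115*j^2 + 0.975*j + 0.0225)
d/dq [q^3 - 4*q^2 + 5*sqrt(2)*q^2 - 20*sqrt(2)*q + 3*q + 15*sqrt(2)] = 3*q^2 - 8*q + 10*sqrt(2)*q - 20*sqrt(2) + 3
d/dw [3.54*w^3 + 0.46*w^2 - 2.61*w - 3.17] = 10.62*w^2 + 0.92*w - 2.61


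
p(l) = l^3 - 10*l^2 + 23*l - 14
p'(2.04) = -5.32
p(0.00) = -14.00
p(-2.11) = -116.44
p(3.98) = -17.82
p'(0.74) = 9.84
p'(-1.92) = 72.46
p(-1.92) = -102.10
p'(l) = 3*l^2 - 20*l + 23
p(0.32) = -7.63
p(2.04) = -0.21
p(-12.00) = -3458.00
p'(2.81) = -9.51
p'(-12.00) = 695.00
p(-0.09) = -16.15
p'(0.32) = 16.91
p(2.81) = -6.14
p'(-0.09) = 24.82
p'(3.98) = -9.08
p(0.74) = -2.05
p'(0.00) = 23.00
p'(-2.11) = 78.56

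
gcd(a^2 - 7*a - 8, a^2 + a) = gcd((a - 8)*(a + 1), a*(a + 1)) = a + 1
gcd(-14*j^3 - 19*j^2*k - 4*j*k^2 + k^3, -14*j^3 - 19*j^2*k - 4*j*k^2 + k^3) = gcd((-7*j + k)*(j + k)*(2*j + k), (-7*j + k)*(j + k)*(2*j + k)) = 14*j^3 + 19*j^2*k + 4*j*k^2 - k^3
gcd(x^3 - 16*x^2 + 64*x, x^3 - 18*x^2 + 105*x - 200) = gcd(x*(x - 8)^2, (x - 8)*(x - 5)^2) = x - 8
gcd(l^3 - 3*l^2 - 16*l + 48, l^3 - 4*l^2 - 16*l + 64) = l^2 - 16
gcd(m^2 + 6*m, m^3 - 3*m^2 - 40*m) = m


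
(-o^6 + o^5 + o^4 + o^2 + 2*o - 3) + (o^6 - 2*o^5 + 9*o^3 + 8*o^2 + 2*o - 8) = -o^5 + o^4 + 9*o^3 + 9*o^2 + 4*o - 11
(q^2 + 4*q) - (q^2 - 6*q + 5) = 10*q - 5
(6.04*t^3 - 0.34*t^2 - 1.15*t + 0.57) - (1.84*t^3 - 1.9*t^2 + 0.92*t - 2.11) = 4.2*t^3 + 1.56*t^2 - 2.07*t + 2.68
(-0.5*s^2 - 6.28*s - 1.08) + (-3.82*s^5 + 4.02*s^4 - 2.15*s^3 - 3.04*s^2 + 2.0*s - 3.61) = -3.82*s^5 + 4.02*s^4 - 2.15*s^3 - 3.54*s^2 - 4.28*s - 4.69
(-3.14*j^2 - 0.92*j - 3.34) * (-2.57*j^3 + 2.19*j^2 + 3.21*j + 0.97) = 8.0698*j^5 - 4.5122*j^4 - 3.5104*j^3 - 13.3136*j^2 - 11.6138*j - 3.2398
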